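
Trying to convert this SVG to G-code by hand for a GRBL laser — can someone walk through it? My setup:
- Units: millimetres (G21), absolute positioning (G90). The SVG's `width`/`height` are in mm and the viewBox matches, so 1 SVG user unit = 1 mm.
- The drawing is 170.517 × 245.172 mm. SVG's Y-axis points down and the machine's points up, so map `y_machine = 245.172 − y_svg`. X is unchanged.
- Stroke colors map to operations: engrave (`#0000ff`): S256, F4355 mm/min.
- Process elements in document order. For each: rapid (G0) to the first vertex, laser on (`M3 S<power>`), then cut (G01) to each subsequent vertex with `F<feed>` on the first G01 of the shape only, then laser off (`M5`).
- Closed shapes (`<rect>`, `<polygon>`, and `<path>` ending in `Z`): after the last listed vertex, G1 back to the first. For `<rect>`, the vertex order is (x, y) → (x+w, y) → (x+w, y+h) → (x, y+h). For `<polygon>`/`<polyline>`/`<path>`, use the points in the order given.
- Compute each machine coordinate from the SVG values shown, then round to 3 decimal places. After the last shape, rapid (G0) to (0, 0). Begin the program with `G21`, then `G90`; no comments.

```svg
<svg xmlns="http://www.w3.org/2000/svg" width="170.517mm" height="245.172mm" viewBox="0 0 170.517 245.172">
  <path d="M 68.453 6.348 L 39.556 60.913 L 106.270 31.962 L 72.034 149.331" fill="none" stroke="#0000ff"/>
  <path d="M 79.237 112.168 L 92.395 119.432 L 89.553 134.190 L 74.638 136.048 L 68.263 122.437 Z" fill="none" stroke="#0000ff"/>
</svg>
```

G21
G90
G0 X68.453 Y238.824
M3 S256
G01 X39.556 Y184.259 F4355
G01 X106.270 Y213.210
G01 X72.034 Y95.841
M5
G0 X79.237 Y133.004
M3 S256
G01 X92.395 Y125.740 F4355
G01 X89.553 Y110.982
G01 X74.638 Y109.124
G01 X68.263 Y122.735
G01 X79.237 Y133.004
M5
G0 X0.000 Y0.000

viewBox `0 0 170.517 245.172` with mm width/height → 1 unit = 1 mm. Flip: y_m = 245.172 − y_svg.

**Shape 1** — `<path>` open polyline, stroke `#0000ff` → engrave (S256, F4355). Machine vertices: (68.453,238.824) → (39.556,184.259) → (106.270,213.210) → (72.034,95.841). Open path.

**Shape 2** — `<path>` regular polygon, stroke `#0000ff` → engrave (S256, F4355). Machine vertices: (79.237,133.004) → (92.395,125.740) → (89.553,110.982) → (74.638,109.124) → (68.263,122.735) → (79.237,133.004). Closed: final G1 returns to the first vertex.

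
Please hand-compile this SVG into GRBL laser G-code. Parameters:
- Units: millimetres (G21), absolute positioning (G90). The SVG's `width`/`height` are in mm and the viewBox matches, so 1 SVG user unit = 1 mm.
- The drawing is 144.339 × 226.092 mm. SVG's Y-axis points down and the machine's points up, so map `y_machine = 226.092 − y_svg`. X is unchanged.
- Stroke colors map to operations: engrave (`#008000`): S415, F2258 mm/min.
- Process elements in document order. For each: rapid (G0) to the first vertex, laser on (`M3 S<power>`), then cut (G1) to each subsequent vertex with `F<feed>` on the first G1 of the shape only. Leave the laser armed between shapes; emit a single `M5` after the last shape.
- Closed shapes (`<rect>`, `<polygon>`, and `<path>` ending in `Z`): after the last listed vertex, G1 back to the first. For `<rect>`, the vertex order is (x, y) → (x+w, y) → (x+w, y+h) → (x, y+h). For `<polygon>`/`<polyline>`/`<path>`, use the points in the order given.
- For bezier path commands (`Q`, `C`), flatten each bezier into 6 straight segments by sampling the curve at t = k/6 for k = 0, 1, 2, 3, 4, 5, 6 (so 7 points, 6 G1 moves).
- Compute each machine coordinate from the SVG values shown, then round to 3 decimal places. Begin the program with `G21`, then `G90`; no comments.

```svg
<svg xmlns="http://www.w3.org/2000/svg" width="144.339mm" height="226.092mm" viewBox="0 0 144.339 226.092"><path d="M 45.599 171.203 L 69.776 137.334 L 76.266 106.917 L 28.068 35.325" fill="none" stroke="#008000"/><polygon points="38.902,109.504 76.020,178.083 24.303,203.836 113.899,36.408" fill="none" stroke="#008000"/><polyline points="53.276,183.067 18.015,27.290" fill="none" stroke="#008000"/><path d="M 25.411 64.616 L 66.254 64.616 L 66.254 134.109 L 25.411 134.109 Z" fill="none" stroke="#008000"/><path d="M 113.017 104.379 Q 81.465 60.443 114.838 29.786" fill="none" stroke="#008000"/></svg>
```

G21
G90
G0 X45.599 Y54.889
M3 S415
G1 X69.776 Y88.758 F2258
G1 X76.266 Y119.175
G1 X28.068 Y190.767
G0 X38.902 Y116.588
M3 S415
G1 X76.020 Y48.009 F2258
G1 X24.303 Y22.256
G1 X113.899 Y189.684
G1 X38.902 Y116.588
G0 X53.276 Y43.025
M3 S415
G1 X18.015 Y198.802 F2258
G0 X25.411 Y161.476
M3 S415
G1 X66.254 Y161.476 F2258
G1 X66.254 Y91.983
G1 X25.411 Y91.983
G1 X25.411 Y161.476
G0 X113.017 Y121.713
M3 S415
G1 X104.303 Y135.989 F2258
G1 X99.196 Y149.528
G1 X97.696 Y162.329
G1 X99.803 Y174.393
G1 X105.517 Y185.718
G1 X114.838 Y196.306
M5

Since the viewBox matches the mm dimensions, user units are millimetres directly. The only transform is the Y-flip y_m = 226.092 − y_svg.

Shape 1 is a open polyline drawn with `<path>`. Its stroke #008000 means engrave at S415, F2258. After flipping Y the toolpath is (45.599,54.889) → (69.776,88.758) → (76.266,119.175) → (28.068,190.767).

Shape 2 is a closed polygon drawn with `<polygon>`. Its stroke #008000 means engrave at S415, F2258. After flipping Y the toolpath is (38.902,116.588) → (76.020,48.009) → (24.303,22.256) → (113.899,189.684) → (38.902,116.588), returning to the start.

Shape 3 is a line segment drawn with `<polyline>`. Its stroke #008000 means engrave at S415, F2258. After flipping Y the toolpath is (53.276,43.025) → (18.015,198.802).

Shape 4 is a rectangle drawn with `<path>`. Its stroke #008000 means engrave at S415, F2258. After flipping Y the toolpath is (25.411,161.476) → (66.254,161.476) → (66.254,91.983) → (25.411,91.983) → (25.411,161.476), returning to the start.

Shape 5 is a quadratic bezier drawn with `<path>`. Its stroke #008000 means engrave at S415, F2258. After flipping Y the toolpath is (113.017,121.713) → (104.303,135.989) → (99.196,149.528) → (97.696,162.329) → (99.803,174.393) → (105.517,185.718) → (114.838,196.306).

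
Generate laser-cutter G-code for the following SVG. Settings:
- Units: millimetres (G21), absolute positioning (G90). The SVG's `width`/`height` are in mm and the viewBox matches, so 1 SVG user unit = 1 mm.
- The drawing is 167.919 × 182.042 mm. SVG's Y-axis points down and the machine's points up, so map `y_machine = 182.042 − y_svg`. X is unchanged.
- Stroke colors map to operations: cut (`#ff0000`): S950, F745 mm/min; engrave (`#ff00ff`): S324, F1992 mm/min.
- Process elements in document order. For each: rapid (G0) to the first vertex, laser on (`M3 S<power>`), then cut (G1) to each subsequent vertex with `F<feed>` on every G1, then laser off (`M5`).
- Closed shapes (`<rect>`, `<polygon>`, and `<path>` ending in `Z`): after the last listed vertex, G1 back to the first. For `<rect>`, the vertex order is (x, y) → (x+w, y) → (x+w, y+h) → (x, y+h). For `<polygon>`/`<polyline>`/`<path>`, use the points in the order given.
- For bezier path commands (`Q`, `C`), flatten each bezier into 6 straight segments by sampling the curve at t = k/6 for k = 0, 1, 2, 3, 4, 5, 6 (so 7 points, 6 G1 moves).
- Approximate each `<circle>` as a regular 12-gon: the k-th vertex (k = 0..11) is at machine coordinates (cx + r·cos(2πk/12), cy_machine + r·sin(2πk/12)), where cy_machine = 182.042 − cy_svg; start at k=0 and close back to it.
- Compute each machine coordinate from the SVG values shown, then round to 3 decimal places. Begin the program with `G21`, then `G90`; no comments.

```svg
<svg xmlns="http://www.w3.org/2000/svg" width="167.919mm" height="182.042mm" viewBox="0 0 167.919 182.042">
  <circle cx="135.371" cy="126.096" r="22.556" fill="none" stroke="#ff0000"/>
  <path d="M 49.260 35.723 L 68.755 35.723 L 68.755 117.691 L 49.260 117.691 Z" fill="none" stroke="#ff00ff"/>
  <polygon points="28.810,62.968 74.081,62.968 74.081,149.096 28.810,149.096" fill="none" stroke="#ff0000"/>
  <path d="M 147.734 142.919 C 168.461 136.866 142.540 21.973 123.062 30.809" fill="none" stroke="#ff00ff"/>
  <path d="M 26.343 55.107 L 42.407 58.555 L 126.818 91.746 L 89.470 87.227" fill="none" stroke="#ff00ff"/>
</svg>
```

Since the viewBox matches the mm dimensions, user units are millimetres directly. The only transform is the Y-flip y_m = 182.042 − y_svg.

Shape 1 is a circle drawn with `<circle>`. Its stroke #ff0000 means cut at S950, F745. After flipping Y the toolpath is (157.927,55.946) → (154.905,67.224) → (146.649,75.480) → (135.371,78.502) → (124.093,75.480) → (115.837,67.224) → (112.815,55.946) → (115.837,44.668) → (124.093,36.412) → (135.371,33.390) → (146.649,36.412) → (154.905,44.668) → (157.927,55.946), returning to the start.

Shape 2 is a rectangle drawn with `<path>`. Its stroke #ff00ff means engrave at S324, F1992. After flipping Y the toolpath is (49.260,146.319) → (68.755,146.319) → (68.755,64.351) → (49.260,64.351) → (49.260,146.319), returning to the start.

Shape 3 is a rectangle drawn with `<polygon>`. Its stroke #ff0000 means cut at S950, F745. After flipping Y the toolpath is (28.810,119.074) → (74.081,119.074) → (74.081,32.946) → (28.810,32.946) → (28.810,119.074), returning to the start.

Shape 4 is a cubic bezier drawn with `<path>`. Its stroke #ff00ff means engrave at S324, F1992. After flipping Y the toolpath is (147.734,39.123) → (154.456,50.143) → (154.878,72.842) → (150.475,100.761) → (142.721,127.440) → (133.092,146.417) → (123.062,151.233).

Shape 5 is a open polyline drawn with `<path>`. Its stroke #ff00ff means engrave at S324, F1992. After flipping Y the toolpath is (26.343,126.935) → (42.407,123.487) → (126.818,90.296) → (89.470,94.815).

G21
G90
G0 X157.927 Y55.946
M3 S950
G1 X154.905 Y67.224 F745
G1 X146.649 Y75.480 F745
G1 X135.371 Y78.502 F745
G1 X124.093 Y75.480 F745
G1 X115.837 Y67.224 F745
G1 X112.815 Y55.946 F745
G1 X115.837 Y44.668 F745
G1 X124.093 Y36.412 F745
G1 X135.371 Y33.390 F745
G1 X146.649 Y36.412 F745
G1 X154.905 Y44.668 F745
G1 X157.927 Y55.946 F745
M5
G0 X49.260 Y146.319
M3 S324
G1 X68.755 Y146.319 F1992
G1 X68.755 Y64.351 F1992
G1 X49.260 Y64.351 F1992
G1 X49.260 Y146.319 F1992
M5
G0 X28.810 Y119.074
M3 S950
G1 X74.081 Y119.074 F745
G1 X74.081 Y32.946 F745
G1 X28.810 Y32.946 F745
G1 X28.810 Y119.074 F745
M5
G0 X147.734 Y39.123
M3 S324
G1 X154.456 Y50.143 F1992
G1 X154.878 Y72.842 F1992
G1 X150.475 Y100.761 F1992
G1 X142.721 Y127.440 F1992
G1 X133.092 Y146.417 F1992
G1 X123.062 Y151.233 F1992
M5
G0 X26.343 Y126.935
M3 S324
G1 X42.407 Y123.487 F1992
G1 X126.818 Y90.296 F1992
G1 X89.470 Y94.815 F1992
M5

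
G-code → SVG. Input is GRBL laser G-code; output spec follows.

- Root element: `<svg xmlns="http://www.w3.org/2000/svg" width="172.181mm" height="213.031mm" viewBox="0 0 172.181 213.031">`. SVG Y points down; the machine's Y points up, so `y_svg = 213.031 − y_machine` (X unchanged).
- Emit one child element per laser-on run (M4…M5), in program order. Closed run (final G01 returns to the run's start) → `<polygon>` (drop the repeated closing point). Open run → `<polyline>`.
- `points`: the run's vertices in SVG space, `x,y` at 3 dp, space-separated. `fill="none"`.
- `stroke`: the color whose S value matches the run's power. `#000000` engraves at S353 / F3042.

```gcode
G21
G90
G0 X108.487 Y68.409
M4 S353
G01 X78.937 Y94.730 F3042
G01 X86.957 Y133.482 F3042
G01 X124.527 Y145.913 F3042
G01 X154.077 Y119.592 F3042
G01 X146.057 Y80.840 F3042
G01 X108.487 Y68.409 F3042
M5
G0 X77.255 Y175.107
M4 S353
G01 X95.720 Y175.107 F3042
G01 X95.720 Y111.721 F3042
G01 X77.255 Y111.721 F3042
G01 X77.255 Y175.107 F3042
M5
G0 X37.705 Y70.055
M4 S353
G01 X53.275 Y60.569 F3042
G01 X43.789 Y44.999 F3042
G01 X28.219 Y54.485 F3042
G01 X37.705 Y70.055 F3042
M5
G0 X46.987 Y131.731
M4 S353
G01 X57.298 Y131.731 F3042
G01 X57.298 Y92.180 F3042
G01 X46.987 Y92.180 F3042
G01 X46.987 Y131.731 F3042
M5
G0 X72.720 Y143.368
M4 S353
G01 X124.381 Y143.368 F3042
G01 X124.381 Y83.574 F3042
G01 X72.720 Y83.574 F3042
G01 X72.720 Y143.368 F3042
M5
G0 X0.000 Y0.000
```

<svg xmlns="http://www.w3.org/2000/svg" width="172.181mm" height="213.031mm" viewBox="0 0 172.181 213.031">
  <polygon points="108.487,144.622 78.937,118.301 86.957,79.549 124.527,67.118 154.077,93.439 146.057,132.191" fill="none" stroke="#000000"/>
  <polygon points="77.255,37.924 95.720,37.924 95.720,101.310 77.255,101.310" fill="none" stroke="#000000"/>
  <polygon points="37.705,142.976 53.275,152.462 43.789,168.032 28.219,158.546" fill="none" stroke="#000000"/>
  <polygon points="46.987,81.300 57.298,81.300 57.298,120.851 46.987,120.851" fill="none" stroke="#000000"/>
  <polygon points="72.720,69.663 124.381,69.663 124.381,129.457 72.720,129.457" fill="none" stroke="#000000"/>
</svg>

Each laser-on run becomes one SVG element. Flip Y back into SVG space with y_svg = 213.031 − y_machine. Every run uses S353, so all elements get stroke `#000000` (engrave).

Run 1: The run returns to its start, so emit a `<polygon>` with points (Y-flipped): 108.487,144.622 78.937,118.301 86.957,79.549 124.527,67.118 154.077,93.439 146.057,132.191.

Run 2: The run returns to its start, so emit a `<polygon>` with points (Y-flipped): 77.255,37.924 95.720,37.924 95.720,101.310 77.255,101.310.

Run 3: The run returns to its start, so emit a `<polygon>` with points (Y-flipped): 37.705,142.976 53.275,152.462 43.789,168.032 28.219,158.546.

Run 4: The run returns to its start, so emit a `<polygon>` with points (Y-flipped): 46.987,81.300 57.298,81.300 57.298,120.851 46.987,120.851.

Run 5: The run returns to its start, so emit a `<polygon>` with points (Y-flipped): 72.720,69.663 124.381,69.663 124.381,129.457 72.720,129.457.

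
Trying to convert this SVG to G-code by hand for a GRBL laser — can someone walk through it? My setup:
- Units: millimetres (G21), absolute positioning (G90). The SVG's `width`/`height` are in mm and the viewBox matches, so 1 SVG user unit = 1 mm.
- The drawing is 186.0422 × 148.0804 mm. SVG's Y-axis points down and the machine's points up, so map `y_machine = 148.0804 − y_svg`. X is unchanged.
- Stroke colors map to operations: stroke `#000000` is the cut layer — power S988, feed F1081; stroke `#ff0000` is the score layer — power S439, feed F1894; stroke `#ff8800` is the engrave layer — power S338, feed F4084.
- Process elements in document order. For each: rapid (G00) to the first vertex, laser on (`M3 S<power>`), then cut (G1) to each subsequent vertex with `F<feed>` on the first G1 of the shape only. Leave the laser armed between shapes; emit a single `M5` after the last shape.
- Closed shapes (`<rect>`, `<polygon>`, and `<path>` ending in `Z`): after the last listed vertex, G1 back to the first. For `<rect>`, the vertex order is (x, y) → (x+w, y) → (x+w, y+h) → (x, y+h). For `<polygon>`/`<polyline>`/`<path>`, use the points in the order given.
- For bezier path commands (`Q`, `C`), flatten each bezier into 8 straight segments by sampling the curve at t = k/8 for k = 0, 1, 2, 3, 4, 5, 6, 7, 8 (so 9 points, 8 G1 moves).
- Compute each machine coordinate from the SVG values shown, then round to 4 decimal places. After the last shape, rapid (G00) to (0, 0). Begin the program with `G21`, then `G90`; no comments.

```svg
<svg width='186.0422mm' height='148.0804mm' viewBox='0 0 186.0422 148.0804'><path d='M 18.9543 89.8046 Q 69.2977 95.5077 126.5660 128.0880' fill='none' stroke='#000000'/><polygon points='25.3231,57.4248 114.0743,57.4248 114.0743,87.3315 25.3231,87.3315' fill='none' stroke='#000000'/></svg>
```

G21
G90
G00 X18.9543 Y58.2758
M3 S988
G1 X31.6484 Y56.4301 F1081
G1 X44.5588 Y53.7444
G1 X57.6857 Y50.2189
G1 X71.0289 Y45.8534
G1 X84.5886 Y40.6480
G1 X98.3647 Y34.6027
G1 X112.3571 Y27.7175
G1 X126.5660 Y19.9924
G00 X25.3231 Y90.6556
M3 S988
G1 X114.0743 Y90.6556 F1081
G1 X114.0743 Y60.7489
G1 X25.3231 Y60.7489
G1 X25.3231 Y90.6556
M5
G00 X0.0000 Y0.0000

viewBox `0 0 186.0422 148.0804` with mm width/height → 1 unit = 1 mm. Flip: y_m = 148.0804 − y_svg.

**Shape 1** — `<path>` quadratic bezier, stroke `#000000` → cut (S988, F1081). Control points (SVG): P0=(18.9543,89.8046), P1=(69.2977,95.5077), P2=(126.5660,128.0880); sampled at t=k/8. Machine vertices: (18.9543,58.2758) → (31.6484,56.4301) → (44.5588,53.7444) → (57.6857,50.2189) → (71.0289,45.8534) → (84.5886,40.6480) → (98.3647,34.6027) → (112.3571,27.7175) → (126.5660,19.9924). Open path.

**Shape 2** — `<polygon>` rectangle, stroke `#000000` → cut (S988, F1081). Machine vertices: (25.3231,90.6556) → (114.0743,90.6556) → (114.0743,60.7489) → (25.3231,60.7489) → (25.3231,90.6556). Closed: final G1 returns to the first vertex.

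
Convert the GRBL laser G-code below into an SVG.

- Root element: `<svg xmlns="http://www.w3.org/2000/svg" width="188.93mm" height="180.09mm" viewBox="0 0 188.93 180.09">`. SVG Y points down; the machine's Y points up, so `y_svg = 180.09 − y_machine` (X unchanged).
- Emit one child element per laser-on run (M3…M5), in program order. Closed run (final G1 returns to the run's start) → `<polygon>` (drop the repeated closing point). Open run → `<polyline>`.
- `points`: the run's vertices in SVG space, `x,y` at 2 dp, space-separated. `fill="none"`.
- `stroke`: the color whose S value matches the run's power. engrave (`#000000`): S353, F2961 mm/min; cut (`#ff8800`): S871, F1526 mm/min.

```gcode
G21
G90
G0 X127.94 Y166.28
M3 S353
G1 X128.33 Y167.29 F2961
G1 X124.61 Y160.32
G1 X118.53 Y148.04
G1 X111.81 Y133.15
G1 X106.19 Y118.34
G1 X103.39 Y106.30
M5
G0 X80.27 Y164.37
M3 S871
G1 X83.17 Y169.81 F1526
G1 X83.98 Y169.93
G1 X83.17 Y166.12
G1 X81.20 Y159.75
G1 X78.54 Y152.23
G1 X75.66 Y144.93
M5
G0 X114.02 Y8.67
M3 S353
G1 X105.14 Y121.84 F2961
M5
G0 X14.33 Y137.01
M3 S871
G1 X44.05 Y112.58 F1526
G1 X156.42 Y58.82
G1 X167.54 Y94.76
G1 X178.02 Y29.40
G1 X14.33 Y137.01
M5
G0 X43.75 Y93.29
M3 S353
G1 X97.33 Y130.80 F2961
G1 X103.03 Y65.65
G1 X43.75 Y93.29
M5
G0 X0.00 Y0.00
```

<svg xmlns="http://www.w3.org/2000/svg" width="188.93mm" height="180.09mm" viewBox="0 0 188.93 180.09">
  <polyline points="127.94,13.81 128.33,12.80 124.61,19.77 118.53,32.05 111.81,46.94 106.19,61.75 103.39,73.79" fill="none" stroke="#000000"/>
  <polyline points="80.27,15.72 83.17,10.28 83.98,10.16 83.17,13.97 81.20,20.34 78.54,27.86 75.66,35.16" fill="none" stroke="#ff8800"/>
  <polyline points="114.02,171.42 105.14,58.25" fill="none" stroke="#000000"/>
  <polygon points="14.33,43.08 44.05,67.51 156.42,121.27 167.54,85.33 178.02,150.69" fill="none" stroke="#ff8800"/>
  <polygon points="43.75,86.80 97.33,49.29 103.03,114.44" fill="none" stroke="#000000"/>
</svg>

Machine Y-up, SVG Y-down with viewBox height 180.09, so y_svg = 180.09 − y_machine; X carries over.

Run 1: S353 ⇒ engrave layer `#000000`. The run is open, so emit a `<polyline>` with points (Y-flipped): 127.94,13.81 128.33,12.80 124.61,19.77 118.53,32.05 111.81,46.94 106.19,61.75 103.39,73.79.

Run 2: the run's S871 means `#ff8800` (cut). The run is open, so emit a `<polyline>` with points (Y-flipped): 80.27,15.72 83.17,10.28 83.98,10.16 83.17,13.97 81.20,20.34 78.54,27.86 75.66,35.16.

Run 3: power S353 maps to stroke `#000000` (engrave). The run is open, so emit a `<polyline>` with points (Y-flipped): 114.02,171.42 105.14,58.25.

Run 4: the run's S871 means `#ff8800` (cut). The run returns to its start, so emit a `<polygon>` with points (Y-flipped): 14.33,43.08 44.05,67.51 156.42,121.27 167.54,85.33 178.02,150.69.

Run 5: the run's S353 means `#000000` (engrave). The run returns to its start, so emit a `<polygon>` with points (Y-flipped): 43.75,86.80 97.33,49.29 103.03,114.44.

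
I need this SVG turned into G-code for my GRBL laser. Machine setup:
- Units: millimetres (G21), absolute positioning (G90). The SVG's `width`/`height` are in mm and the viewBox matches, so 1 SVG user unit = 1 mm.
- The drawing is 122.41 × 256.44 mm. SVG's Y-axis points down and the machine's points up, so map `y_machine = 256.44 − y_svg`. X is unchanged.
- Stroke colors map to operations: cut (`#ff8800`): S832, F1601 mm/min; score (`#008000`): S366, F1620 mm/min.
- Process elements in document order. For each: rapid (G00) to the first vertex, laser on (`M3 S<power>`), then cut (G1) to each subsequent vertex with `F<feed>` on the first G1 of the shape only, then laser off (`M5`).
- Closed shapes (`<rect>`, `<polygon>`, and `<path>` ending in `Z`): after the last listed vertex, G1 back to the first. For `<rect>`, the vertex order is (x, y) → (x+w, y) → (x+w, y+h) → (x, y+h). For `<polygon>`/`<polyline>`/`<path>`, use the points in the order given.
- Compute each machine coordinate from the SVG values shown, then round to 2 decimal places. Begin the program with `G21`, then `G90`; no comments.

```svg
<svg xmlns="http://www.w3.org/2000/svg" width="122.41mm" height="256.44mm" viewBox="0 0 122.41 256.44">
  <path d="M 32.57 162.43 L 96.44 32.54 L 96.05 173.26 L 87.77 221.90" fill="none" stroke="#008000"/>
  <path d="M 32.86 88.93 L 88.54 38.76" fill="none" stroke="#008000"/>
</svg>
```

G21
G90
G00 X32.57 Y94.01
M3 S366
G1 X96.44 Y223.90 F1620
G1 X96.05 Y83.18
G1 X87.77 Y34.54
M5
G00 X32.86 Y167.51
M3 S366
G1 X88.54 Y217.68 F1620
M5

1 u = 1 mm; y_m = 256.44 − y.

[1] `<path>` open polyline, #008000→score S366 F1620: (32.57,94.01) → (96.44,223.90) → (96.05,83.18) → (87.77,34.54)

[2] `<path>` line segment, #008000→score S366 F1620: (32.86,167.51) → (88.54,217.68)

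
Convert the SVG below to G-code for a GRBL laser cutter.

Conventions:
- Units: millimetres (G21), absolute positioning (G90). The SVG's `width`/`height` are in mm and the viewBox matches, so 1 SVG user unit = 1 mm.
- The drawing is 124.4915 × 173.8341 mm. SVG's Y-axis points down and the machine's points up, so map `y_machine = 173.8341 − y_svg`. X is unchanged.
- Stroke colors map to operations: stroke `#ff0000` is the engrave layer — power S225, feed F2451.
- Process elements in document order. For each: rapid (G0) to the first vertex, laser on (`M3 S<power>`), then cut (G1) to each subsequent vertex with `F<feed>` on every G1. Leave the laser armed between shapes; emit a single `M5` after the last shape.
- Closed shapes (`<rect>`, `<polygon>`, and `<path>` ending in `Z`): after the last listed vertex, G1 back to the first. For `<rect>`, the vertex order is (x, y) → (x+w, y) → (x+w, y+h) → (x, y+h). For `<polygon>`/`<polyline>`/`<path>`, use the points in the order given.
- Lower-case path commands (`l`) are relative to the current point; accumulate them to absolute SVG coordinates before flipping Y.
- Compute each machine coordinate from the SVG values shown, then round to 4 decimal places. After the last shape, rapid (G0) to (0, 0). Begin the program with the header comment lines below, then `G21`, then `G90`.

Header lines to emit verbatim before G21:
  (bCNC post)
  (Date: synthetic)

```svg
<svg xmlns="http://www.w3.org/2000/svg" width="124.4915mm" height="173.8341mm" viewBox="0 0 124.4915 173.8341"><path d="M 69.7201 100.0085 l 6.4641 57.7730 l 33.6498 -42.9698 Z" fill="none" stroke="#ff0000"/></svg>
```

(bCNC post)
(Date: synthetic)
G21
G90
G0 X69.7201 Y73.8256
M3 S225
G1 X76.1842 Y16.0526 F2451
G1 X109.8340 Y59.0224 F2451
G1 X69.7201 Y73.8256 F2451
M5
G0 X0.0000 Y0.0000

1 u = 1 mm; y_m = 173.8341 − y.

[1] `<path>` closed polygon, #ff0000→engrave S225 F2451: (69.7201,73.8256) → (76.1842,16.0526) → (109.8340,59.0224) → (69.7201,73.8256) (closed)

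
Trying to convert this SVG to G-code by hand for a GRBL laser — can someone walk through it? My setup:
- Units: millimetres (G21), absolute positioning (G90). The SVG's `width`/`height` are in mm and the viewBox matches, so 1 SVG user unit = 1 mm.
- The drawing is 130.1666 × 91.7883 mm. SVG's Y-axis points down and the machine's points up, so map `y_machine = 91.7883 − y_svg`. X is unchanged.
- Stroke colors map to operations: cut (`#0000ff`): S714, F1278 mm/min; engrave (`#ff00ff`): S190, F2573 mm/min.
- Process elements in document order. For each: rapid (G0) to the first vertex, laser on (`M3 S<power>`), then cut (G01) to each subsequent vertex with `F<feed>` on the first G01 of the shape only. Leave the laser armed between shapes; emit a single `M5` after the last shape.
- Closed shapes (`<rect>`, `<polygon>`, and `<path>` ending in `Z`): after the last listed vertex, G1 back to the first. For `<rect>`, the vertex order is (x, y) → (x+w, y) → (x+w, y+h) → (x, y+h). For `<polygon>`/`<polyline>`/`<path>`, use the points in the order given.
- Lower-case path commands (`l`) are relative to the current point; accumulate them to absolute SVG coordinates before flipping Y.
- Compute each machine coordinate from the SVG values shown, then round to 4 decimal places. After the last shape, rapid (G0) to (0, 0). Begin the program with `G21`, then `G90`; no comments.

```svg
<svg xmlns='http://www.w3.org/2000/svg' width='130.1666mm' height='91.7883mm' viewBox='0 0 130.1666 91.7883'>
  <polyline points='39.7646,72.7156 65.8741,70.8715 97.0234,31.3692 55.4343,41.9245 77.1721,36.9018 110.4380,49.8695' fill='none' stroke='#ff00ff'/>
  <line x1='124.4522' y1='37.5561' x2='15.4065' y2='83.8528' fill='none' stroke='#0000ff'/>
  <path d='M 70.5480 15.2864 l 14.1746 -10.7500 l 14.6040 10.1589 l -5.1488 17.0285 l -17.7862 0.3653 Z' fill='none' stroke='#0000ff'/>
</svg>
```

G21
G90
G0 X39.7646 Y19.0727
M3 S190
G01 X65.8741 Y20.9168 F2573
G01 X97.0234 Y60.4191
G01 X55.4343 Y49.8638
G01 X77.1721 Y54.8865
G01 X110.4380 Y41.9188
G0 X124.4522 Y54.2322
M3 S714
G01 X15.4065 Y7.9355 F1278
G0 X70.5480 Y76.5019
M3 S714
G01 X84.7226 Y87.2519 F1278
G01 X99.3266 Y77.0930
G01 X94.1778 Y60.0645
G01 X76.3916 Y59.6992
G01 X70.5480 Y76.5019
M5
G0 X0.0000 Y0.0000

Since the viewBox matches the mm dimensions, user units are millimetres directly. The only transform is the Y-flip y_m = 91.7883 − y_svg.

Shape 1 is a open polyline drawn with `<polyline>`. Its stroke #ff00ff means engrave at S190, F2573. After flipping Y the toolpath is (39.7646,19.0727) → (65.8741,20.9168) → (97.0234,60.4191) → (55.4343,49.8638) → (77.1721,54.8865) → (110.4380,41.9188).

Shape 2 is a line segment drawn with `<line>`. Its stroke #0000ff means cut at S714, F1278. After flipping Y the toolpath is (124.4522,54.2322) → (15.4065,7.9355).

Shape 3 is a regular polygon drawn with `<path>`. Its stroke #0000ff means cut at S714, F1278. After flipping Y the toolpath is (70.5480,76.5019) → (84.7226,87.2519) → (99.3266,77.0930) → (94.1778,60.0645) → (76.3916,59.6992) → (70.5480,76.5019), returning to the start.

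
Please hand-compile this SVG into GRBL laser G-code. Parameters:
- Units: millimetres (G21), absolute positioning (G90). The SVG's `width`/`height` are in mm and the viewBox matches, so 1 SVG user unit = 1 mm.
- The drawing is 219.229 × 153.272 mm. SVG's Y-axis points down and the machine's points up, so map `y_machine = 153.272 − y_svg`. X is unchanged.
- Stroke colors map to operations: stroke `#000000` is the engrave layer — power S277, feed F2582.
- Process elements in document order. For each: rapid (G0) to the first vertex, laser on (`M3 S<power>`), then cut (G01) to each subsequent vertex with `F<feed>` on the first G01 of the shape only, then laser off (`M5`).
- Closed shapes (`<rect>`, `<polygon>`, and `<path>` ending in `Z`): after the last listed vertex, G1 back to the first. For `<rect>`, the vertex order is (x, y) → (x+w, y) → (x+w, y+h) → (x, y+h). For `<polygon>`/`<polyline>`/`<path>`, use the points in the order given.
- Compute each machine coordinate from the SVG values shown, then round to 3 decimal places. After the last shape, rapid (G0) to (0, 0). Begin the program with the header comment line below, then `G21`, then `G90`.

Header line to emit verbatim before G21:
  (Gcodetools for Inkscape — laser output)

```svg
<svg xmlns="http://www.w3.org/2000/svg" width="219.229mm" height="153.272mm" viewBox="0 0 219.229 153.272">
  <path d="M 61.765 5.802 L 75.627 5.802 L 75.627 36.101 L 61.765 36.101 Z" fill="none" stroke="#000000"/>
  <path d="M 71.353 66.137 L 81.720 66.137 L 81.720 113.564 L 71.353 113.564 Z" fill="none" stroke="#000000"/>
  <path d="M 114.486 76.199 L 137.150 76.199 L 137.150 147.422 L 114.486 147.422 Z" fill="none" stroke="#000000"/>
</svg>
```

Since the viewBox matches the mm dimensions, user units are millimetres directly. The only transform is the Y-flip y_m = 153.272 − y_svg.

Shape 1 is a rectangle drawn with `<path>`. Its stroke #000000 means engrave at S277, F2582. After flipping Y the toolpath is (61.765,147.470) → (75.627,147.470) → (75.627,117.171) → (61.765,117.171) → (61.765,147.470), returning to the start.

Shape 2 is a rectangle drawn with `<path>`. Its stroke #000000 means engrave at S277, F2582. After flipping Y the toolpath is (71.353,87.135) → (81.720,87.135) → (81.720,39.708) → (71.353,39.708) → (71.353,87.135), returning to the start.

Shape 3 is a rectangle drawn with `<path>`. Its stroke #000000 means engrave at S277, F2582. After flipping Y the toolpath is (114.486,77.073) → (137.150,77.073) → (137.150,5.850) → (114.486,5.850) → (114.486,77.073), returning to the start.

(Gcodetools for Inkscape — laser output)
G21
G90
G0 X61.765 Y147.470
M3 S277
G01 X75.627 Y147.470 F2582
G01 X75.627 Y117.171
G01 X61.765 Y117.171
G01 X61.765 Y147.470
M5
G0 X71.353 Y87.135
M3 S277
G01 X81.720 Y87.135 F2582
G01 X81.720 Y39.708
G01 X71.353 Y39.708
G01 X71.353 Y87.135
M5
G0 X114.486 Y77.073
M3 S277
G01 X137.150 Y77.073 F2582
G01 X137.150 Y5.850
G01 X114.486 Y5.850
G01 X114.486 Y77.073
M5
G0 X0.000 Y0.000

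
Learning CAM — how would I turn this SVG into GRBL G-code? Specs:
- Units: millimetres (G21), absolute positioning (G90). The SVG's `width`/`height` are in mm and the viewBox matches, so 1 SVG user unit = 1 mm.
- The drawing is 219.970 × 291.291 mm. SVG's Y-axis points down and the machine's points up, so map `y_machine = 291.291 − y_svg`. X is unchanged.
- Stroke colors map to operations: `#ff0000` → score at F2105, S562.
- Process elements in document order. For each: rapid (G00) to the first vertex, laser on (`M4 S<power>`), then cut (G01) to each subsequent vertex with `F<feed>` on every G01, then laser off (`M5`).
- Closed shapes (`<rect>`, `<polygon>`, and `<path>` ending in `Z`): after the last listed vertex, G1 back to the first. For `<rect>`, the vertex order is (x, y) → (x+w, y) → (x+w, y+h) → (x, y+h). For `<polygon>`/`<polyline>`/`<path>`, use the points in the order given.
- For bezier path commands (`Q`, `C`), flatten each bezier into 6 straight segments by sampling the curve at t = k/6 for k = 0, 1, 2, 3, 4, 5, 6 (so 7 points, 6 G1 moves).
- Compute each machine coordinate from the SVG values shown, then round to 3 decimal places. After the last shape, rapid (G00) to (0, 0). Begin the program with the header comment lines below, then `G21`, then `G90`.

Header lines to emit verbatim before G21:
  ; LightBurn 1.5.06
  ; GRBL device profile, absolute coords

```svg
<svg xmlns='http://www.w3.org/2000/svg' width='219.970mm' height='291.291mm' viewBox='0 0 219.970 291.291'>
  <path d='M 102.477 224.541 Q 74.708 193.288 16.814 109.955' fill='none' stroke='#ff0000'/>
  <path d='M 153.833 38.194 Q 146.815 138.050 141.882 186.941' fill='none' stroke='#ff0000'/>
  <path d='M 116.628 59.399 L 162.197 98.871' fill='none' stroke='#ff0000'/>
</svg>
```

; LightBurn 1.5.06
; GRBL device profile, absolute coords
G21
G90
G00 X102.477 Y66.750
M4 S562
G01 X92.384 Y78.614 F2105
G01 X80.617 Y93.372 F2105
G01 X67.177 Y111.023 F2105
G01 X52.063 Y131.567 F2105
G01 X35.275 Y155.005 F2105
G01 X16.814 Y181.336 F2105
M5
G00 X153.833 Y253.097
M4 S562
G01 X151.552 Y221.227 F2105
G01 X149.386 Y192.189 F2105
G01 X147.336 Y165.982 F2105
G01 X145.402 Y142.607 F2105
G01 X143.584 Y122.063 F2105
G01 X141.882 Y104.350 F2105
M5
G00 X116.628 Y231.892
M4 S562
G01 X162.197 Y192.420 F2105
M5
G00 X0.000 Y0.000

Since the viewBox matches the mm dimensions, user units are millimetres directly. The only transform is the Y-flip y_m = 291.291 − y_svg.

Shape 1 is a quadratic bezier drawn with `<path>`. Its stroke #ff0000 means score at S562, F2105. After flipping Y the toolpath is (102.477,66.750) → (92.384,78.614) → (80.617,93.372) → (67.177,111.023) → (52.063,131.567) → (35.275,155.005) → (16.814,181.336).

Shape 2 is a quadratic bezier drawn with `<path>`. Its stroke #ff0000 means score at S562, F2105. After flipping Y the toolpath is (153.833,253.097) → (151.552,221.227) → (149.386,192.189) → (147.336,165.982) → (145.402,142.607) → (143.584,122.063) → (141.882,104.350).

Shape 3 is a line segment drawn with `<path>`. Its stroke #ff0000 means score at S562, F2105. After flipping Y the toolpath is (116.628,231.892) → (162.197,192.420).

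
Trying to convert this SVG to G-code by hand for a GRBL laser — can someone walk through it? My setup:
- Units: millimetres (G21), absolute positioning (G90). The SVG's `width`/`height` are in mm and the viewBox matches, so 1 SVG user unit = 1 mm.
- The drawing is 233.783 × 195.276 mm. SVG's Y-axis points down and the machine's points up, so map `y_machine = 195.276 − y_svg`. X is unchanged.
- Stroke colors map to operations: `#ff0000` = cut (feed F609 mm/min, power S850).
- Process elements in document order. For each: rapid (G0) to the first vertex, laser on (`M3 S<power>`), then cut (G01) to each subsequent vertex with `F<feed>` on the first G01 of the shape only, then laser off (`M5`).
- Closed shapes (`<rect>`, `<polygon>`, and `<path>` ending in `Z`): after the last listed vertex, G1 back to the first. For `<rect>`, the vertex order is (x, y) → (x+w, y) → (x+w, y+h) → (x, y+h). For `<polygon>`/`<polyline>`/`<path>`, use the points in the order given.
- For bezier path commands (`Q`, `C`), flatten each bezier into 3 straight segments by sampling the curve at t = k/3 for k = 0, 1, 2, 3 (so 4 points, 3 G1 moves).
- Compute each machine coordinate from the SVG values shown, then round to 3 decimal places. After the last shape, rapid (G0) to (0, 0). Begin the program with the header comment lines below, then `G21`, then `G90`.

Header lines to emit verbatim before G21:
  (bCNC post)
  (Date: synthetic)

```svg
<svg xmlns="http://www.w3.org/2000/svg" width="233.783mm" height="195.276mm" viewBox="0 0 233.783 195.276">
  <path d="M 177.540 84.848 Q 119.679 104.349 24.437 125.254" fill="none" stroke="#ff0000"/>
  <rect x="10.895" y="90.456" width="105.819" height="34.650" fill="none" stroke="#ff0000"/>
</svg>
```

(bCNC post)
(Date: synthetic)
G21
G90
G0 X177.540 Y110.428
M3 S850
G01 X134.813 Y97.271 F609
G01 X83.778 Y83.803
G01 X24.437 Y70.022
M5
G0 X10.895 Y104.820
M3 S850
G01 X116.714 Y104.820 F609
G01 X116.714 Y70.170
G01 X10.895 Y70.170
G01 X10.895 Y104.820
M5
G0 X0.000 Y0.000

Since the viewBox matches the mm dimensions, user units are millimetres directly. The only transform is the Y-flip y_m = 195.276 − y_svg.

Shape 1 is a quadratic bezier drawn with `<path>`. Its stroke #ff0000 means cut at S850, F609. After flipping Y the toolpath is (177.540,110.428) → (134.813,97.271) → (83.778,83.803) → (24.437,70.022).

Shape 2 is a rectangle drawn with `<rect>`. Its stroke #ff0000 means cut at S850, F609. After flipping Y the toolpath is (10.895,104.820) → (116.714,104.820) → (116.714,70.170) → (10.895,70.170) → (10.895,104.820), returning to the start.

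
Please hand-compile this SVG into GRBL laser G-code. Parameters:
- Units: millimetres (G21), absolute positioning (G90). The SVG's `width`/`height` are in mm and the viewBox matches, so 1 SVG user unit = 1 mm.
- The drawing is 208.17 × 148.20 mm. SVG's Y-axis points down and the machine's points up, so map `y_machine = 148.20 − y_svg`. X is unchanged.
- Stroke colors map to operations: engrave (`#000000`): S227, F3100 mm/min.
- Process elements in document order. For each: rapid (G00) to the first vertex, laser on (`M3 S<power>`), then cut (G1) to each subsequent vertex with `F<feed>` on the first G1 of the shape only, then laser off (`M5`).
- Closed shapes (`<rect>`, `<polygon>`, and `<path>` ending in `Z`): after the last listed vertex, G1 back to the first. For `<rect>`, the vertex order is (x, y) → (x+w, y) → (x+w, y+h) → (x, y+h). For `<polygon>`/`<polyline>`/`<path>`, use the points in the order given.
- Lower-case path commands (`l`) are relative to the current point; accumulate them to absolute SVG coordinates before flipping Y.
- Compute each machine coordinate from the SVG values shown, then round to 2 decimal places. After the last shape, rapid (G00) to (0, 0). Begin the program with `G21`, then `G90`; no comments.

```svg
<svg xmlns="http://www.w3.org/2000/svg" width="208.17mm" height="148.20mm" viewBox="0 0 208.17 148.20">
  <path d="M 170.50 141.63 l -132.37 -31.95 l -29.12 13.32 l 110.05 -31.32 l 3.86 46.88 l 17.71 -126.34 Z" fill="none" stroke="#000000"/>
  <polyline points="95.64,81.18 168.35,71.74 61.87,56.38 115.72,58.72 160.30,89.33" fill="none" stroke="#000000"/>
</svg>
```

G21
G90
G00 X170.50 Y6.57
M3 S227
G1 X38.13 Y38.52 F3100
G1 X9.01 Y25.20
G1 X119.06 Y56.52
G1 X122.92 Y9.64
G1 X140.63 Y135.98
G1 X170.50 Y6.57
M5
G00 X95.64 Y67.02
M3 S227
G1 X168.35 Y76.46 F3100
G1 X61.87 Y91.82
G1 X115.72 Y89.48
G1 X160.30 Y58.87
M5
G00 X0.00 Y0.00

Since the viewBox matches the mm dimensions, user units are millimetres directly. The only transform is the Y-flip y_m = 148.20 − y_svg.

Shape 1 is a closed polygon drawn with `<path>`. Its stroke #000000 means engrave at S227, F3100. After flipping Y the toolpath is (170.50,6.57) → (38.13,38.52) → (9.01,25.20) → (119.06,56.52) → (122.92,9.64) → (140.63,135.98) → (170.50,6.57), returning to the start.

Shape 2 is a open polyline drawn with `<polyline>`. Its stroke #000000 means engrave at S227, F3100. After flipping Y the toolpath is (95.64,67.02) → (168.35,76.46) → (61.87,91.82) → (115.72,89.48) → (160.30,58.87).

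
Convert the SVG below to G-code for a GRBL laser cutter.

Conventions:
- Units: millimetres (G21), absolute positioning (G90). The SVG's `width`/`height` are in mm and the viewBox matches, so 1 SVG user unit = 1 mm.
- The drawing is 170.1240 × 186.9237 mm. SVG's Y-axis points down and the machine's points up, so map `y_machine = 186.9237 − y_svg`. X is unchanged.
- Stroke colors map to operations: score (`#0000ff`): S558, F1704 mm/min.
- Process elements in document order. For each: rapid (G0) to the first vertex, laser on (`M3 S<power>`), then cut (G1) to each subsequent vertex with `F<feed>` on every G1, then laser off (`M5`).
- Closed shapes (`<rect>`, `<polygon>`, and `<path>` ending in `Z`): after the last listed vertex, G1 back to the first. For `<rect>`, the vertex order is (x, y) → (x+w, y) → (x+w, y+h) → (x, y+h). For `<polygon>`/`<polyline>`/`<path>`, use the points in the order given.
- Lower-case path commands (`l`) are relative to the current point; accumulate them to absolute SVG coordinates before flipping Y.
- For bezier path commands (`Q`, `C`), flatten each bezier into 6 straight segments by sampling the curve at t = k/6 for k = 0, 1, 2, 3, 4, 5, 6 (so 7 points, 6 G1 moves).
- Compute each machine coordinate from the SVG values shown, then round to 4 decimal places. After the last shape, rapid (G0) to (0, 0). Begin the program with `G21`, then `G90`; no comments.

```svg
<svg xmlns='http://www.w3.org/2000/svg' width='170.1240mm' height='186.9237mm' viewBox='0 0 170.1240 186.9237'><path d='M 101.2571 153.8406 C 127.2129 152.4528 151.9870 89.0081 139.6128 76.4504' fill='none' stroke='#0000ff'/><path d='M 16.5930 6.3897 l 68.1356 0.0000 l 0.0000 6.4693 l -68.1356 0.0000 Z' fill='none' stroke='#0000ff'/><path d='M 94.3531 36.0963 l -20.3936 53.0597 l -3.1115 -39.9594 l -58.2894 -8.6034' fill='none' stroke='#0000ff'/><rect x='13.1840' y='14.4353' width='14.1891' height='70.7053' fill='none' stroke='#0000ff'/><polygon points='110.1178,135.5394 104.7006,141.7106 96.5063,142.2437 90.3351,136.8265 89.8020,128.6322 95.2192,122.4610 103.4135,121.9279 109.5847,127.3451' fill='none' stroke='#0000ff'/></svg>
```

viewBox `0 0 170.1240 186.9237` with mm width/height → 1 unit = 1 mm. Flip: y_m = 186.9237 − y_svg.

**Shape 1** — `<path>` cubic bezier, stroke `#0000ff` → score (S558, F1704). Control points (SVG): P0=(101.2571,153.8406), P1=(127.2129,152.4528), P2=(151.9870,89.0081), P3=(139.6128,76.4504); sampled at t=k/6. Machine vertices: (101.2571,33.0831) → (113.9700,38.4255) → (125.4869,50.9734) → (134.8087,67.5895) → (140.9363,85.1364) → (142.8707,100.4768) → (139.6128,110.4733). Open path.

**Shape 2** — `<path>` rectangle, stroke `#0000ff` → score (S558, F1704). Machine vertices: (16.5930,180.5340) → (84.7286,180.5340) → (84.7286,174.0647) → (16.5930,174.0647) → (16.5930,180.5340). Closed: final G1 returns to the first vertex.

**Shape 3** — `<path>` open polyline, stroke `#0000ff` → score (S558, F1704). Machine vertices: (94.3531,150.8274) → (73.9595,97.7677) → (70.8480,137.7271) → (12.5586,146.3305). Open path.

**Shape 4** — `<rect>` rectangle, stroke `#0000ff` → score (S558, F1704). Machine vertices: (13.1840,172.4884) → (27.3731,172.4884) → (27.3731,101.7831) → (13.1840,101.7831) → (13.1840,172.4884). Closed: final G1 returns to the first vertex.

**Shape 5** — `<polygon>` regular polygon, stroke `#0000ff` → score (S558, F1704). Machine vertices: (110.1178,51.3843) → (104.7006,45.2131) → (96.5063,44.6800) → (90.3351,50.0972) → (89.8020,58.2915) → (95.2192,64.4627) → (103.4135,64.9958) → (109.5847,59.5786) → (110.1178,51.3843). Closed: final G1 returns to the first vertex.

G21
G90
G0 X101.2571 Y33.0831
M3 S558
G1 X113.9700 Y38.4255 F1704
G1 X125.4869 Y50.9734 F1704
G1 X134.8087 Y67.5895 F1704
G1 X140.9363 Y85.1364 F1704
G1 X142.8707 Y100.4768 F1704
G1 X139.6128 Y110.4733 F1704
M5
G0 X16.5930 Y180.5340
M3 S558
G1 X84.7286 Y180.5340 F1704
G1 X84.7286 Y174.0647 F1704
G1 X16.5930 Y174.0647 F1704
G1 X16.5930 Y180.5340 F1704
M5
G0 X94.3531 Y150.8274
M3 S558
G1 X73.9595 Y97.7677 F1704
G1 X70.8480 Y137.7271 F1704
G1 X12.5586 Y146.3305 F1704
M5
G0 X13.1840 Y172.4884
M3 S558
G1 X27.3731 Y172.4884 F1704
G1 X27.3731 Y101.7831 F1704
G1 X13.1840 Y101.7831 F1704
G1 X13.1840 Y172.4884 F1704
M5
G0 X110.1178 Y51.3843
M3 S558
G1 X104.7006 Y45.2131 F1704
G1 X96.5063 Y44.6800 F1704
G1 X90.3351 Y50.0972 F1704
G1 X89.8020 Y58.2915 F1704
G1 X95.2192 Y64.4627 F1704
G1 X103.4135 Y64.9958 F1704
G1 X109.5847 Y59.5786 F1704
G1 X110.1178 Y51.3843 F1704
M5
G0 X0.0000 Y0.0000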